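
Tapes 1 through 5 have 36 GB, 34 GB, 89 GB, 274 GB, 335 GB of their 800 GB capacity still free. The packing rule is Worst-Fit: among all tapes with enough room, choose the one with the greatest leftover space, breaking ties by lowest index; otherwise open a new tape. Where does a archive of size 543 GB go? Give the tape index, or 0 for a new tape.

No tape has ≥ 543 GB free, so a new tape is opened.

0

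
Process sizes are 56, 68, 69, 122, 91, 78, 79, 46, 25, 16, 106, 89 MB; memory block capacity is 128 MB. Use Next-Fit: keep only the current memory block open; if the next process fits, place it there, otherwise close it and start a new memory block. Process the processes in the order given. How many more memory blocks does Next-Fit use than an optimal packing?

Next-Fit: [56,68] [69] [122] [91] [78] [79,46] [25,16] [106] [89] → 9 memory blocks.
8 processes exceed 64 MB (half the capacity), and no two of those can share a memory block, so at least 8 memory blocks are needed.
An optimal packing achieves that bound: [122] [106,16] [91,25] [89] [79,46] [78] [69,56] [68] → 8 memory blocks.
Excess: 9 − 8 = 1.

1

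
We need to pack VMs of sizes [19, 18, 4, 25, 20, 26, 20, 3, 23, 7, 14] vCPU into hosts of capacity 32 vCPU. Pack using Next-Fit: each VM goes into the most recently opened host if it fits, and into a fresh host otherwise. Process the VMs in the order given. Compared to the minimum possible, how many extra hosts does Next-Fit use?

1

Next-Fit: [19] [18,4] [25] [20] [26] [20,3] [23,7] [14] → 8 hosts.
7 VMs exceed 16 vCPU (half the capacity), and no two of those can share a host, so at least 7 hosts are needed.
An optimal packing achieves that bound: [26,4] [25,7] [23,3] [20] [20] [19] [18,14] → 7 hosts.
Excess: 8 − 7 = 1.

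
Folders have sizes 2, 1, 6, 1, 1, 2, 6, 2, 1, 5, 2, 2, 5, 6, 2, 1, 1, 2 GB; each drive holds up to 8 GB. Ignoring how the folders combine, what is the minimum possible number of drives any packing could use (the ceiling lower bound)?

Total size = 2 + 1 + 6 + 1 + 1 + 2 + 6 + 2 + 1 + 5 + 2 + 2 + 5 + 6 + 2 + 1 + 1 + 2 = 48 GB.
⌈48 / 8⌉ = 6.

6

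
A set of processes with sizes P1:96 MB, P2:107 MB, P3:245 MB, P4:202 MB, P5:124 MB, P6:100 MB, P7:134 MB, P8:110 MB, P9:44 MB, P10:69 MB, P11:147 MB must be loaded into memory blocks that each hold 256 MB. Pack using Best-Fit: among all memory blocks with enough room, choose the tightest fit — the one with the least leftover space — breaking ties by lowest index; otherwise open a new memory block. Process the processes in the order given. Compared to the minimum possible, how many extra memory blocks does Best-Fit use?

Best-Fit: [96,107,44] [245] [202] [124,100] [134,110] [69,147] → 6 memory blocks.
Total size 1378 MB; any packing needs at least ⌈1378/256⌉ = 6 memory blocks.
So 6 is already optimal.

0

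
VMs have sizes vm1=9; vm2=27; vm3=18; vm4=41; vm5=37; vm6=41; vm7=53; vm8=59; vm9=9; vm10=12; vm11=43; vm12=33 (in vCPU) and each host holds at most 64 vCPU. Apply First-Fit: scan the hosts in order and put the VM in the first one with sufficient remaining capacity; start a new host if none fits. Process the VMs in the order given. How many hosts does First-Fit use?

8 hosts

Put vm1 (9 vCPU) in host 1; 55 vCPU remain.
Put vm2 (27 vCPU) in host 1; 28 vCPU remain.
Put vm3 (18 vCPU) in host 1; 10 vCPU remain.
Put vm4 (41 vCPU) in host 2; 23 vCPU remain.
Put vm5 (37 vCPU) in host 3; 27 vCPU remain.
Put vm6 (41 vCPU) in host 4; 23 vCPU remain.
Put vm7 (53 vCPU) in host 5; 11 vCPU remain.
Put vm8 (59 vCPU) in host 6; 5 vCPU remain.
Put vm9 (9 vCPU) in host 1; 1 vCPU remain.
Put vm10 (12 vCPU) in host 2; 11 vCPU remain.
Put vm11 (43 vCPU) in host 7; 21 vCPU remain.
Put vm12 (33 vCPU) in host 8; 31 vCPU remain.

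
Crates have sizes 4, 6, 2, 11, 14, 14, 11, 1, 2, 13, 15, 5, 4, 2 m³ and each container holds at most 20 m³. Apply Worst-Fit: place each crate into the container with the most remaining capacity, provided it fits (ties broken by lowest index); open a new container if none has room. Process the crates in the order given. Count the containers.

7

container 1: place 4 m³, 16 m³ left
container 1: place 6 m³, 10 m³ left
container 1: place 2 m³, 8 m³ left
container 2: place 11 m³, 9 m³ left
container 3: place 14 m³, 6 m³ left
container 4: place 14 m³, 6 m³ left
container 5: place 11 m³, 9 m³ left
container 2: place 1 m³, 8 m³ left
container 5: place 2 m³, 7 m³ left
container 6: place 13 m³, 7 m³ left
container 7: place 15 m³, 5 m³ left
container 1: place 5 m³, 3 m³ left
container 2: place 4 m³, 4 m³ left
container 5: place 2 m³, 5 m³ left
Final containers: [4,6,2,5] [11,1,4] [14] [14] [11,2,2] [13] [15].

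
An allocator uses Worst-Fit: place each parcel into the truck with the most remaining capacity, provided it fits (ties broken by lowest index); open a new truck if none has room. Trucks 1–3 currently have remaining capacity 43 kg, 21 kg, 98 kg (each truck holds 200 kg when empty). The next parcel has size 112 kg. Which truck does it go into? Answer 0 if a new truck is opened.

No truck has ≥ 112 kg free, so a new truck is opened.

0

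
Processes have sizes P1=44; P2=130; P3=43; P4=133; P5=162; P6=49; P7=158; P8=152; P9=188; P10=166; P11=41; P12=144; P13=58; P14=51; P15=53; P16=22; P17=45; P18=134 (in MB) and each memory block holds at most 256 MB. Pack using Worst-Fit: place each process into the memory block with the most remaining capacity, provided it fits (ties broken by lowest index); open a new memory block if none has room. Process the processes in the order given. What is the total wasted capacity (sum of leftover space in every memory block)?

531

P1 (44 MB) → memory block 1 (remaining 212 MB)
P2 (130 MB) → memory block 1 (remaining 82 MB)
P3 (43 MB) → memory block 1 (remaining 39 MB)
P4 (133 MB) → memory block 2 (remaining 123 MB)
P5 (162 MB) → memory block 3 (remaining 94 MB)
P6 (49 MB) → memory block 2 (remaining 74 MB)
P7 (158 MB) → memory block 4 (remaining 98 MB)
P8 (152 MB) → memory block 5 (remaining 104 MB)
P9 (188 MB) → memory block 6 (remaining 68 MB)
P10 (166 MB) → memory block 7 (remaining 90 MB)
P11 (41 MB) → memory block 5 (remaining 63 MB)
P12 (144 MB) → memory block 8 (remaining 112 MB)
P13 (58 MB) → memory block 8 (remaining 54 MB)
P14 (51 MB) → memory block 4 (remaining 47 MB)
P15 (53 MB) → memory block 3 (remaining 41 MB)
P16 (22 MB) → memory block 7 (remaining 68 MB)
P17 (45 MB) → memory block 2 (remaining 29 MB)
P18 (134 MB) → memory block 9 (remaining 122 MB)
9 memory blocks × 256 MB = 2304 MB; used 1773 MB; unused 531 MB.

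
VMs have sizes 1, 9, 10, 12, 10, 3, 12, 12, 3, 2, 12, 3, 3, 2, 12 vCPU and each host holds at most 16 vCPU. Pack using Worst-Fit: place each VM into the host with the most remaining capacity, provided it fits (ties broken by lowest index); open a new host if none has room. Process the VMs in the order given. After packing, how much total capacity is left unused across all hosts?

Put 1 vCPU in host 1; 15 vCPU remain.
Put 9 vCPU in host 1; 6 vCPU remain.
Put 10 vCPU in host 2; 6 vCPU remain.
Put 12 vCPU in host 3; 4 vCPU remain.
Put 10 vCPU in host 4; 6 vCPU remain.
Put 3 vCPU in host 1; 3 vCPU remain.
Put 12 vCPU in host 5; 4 vCPU remain.
Put 12 vCPU in host 6; 4 vCPU remain.
Put 3 vCPU in host 2; 3 vCPU remain.
Put 2 vCPU in host 4; 4 vCPU remain.
Put 12 vCPU in host 7; 4 vCPU remain.
Put 3 vCPU in host 3; 1 vCPU remain.
Put 3 vCPU in host 4; 1 vCPU remain.
Put 2 vCPU in host 5; 2 vCPU remain.
Put 12 vCPU in host 8; 4 vCPU remain.
8 hosts × 16 vCPU = 128 vCPU; used 106 vCPU; unused 22 vCPU.

22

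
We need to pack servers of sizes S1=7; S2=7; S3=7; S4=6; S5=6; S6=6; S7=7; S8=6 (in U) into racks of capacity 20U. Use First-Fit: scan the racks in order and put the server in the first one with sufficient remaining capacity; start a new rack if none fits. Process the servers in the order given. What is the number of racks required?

rack 1: place S1 (7U), 13U left
rack 1: place S2 (7U), 6U left
rack 2: place S3 (7U), 13U left
rack 1: place S4 (6U), 0U left
rack 2: place S5 (6U), 7U left
rack 2: place S6 (6U), 1U left
rack 3: place S7 (7U), 13U left
rack 3: place S8 (6U), 7U left

3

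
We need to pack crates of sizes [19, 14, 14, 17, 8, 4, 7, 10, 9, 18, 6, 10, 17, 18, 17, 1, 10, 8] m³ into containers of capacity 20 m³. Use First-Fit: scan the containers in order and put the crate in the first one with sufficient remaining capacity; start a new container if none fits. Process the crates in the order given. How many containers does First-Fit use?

Put 19 m³ in container 1; 1 m³ remain.
Put 14 m³ in container 2; 6 m³ remain.
Put 14 m³ in container 3; 6 m³ remain.
Put 17 m³ in container 4; 3 m³ remain.
Put 8 m³ in container 5; 12 m³ remain.
Put 4 m³ in container 2; 2 m³ remain.
Put 7 m³ in container 5; 5 m³ remain.
Put 10 m³ in container 6; 10 m³ remain.
Put 9 m³ in container 6; 1 m³ remain.
Put 18 m³ in container 7; 2 m³ remain.
Put 6 m³ in container 3; 0 m³ remain.
Put 10 m³ in container 8; 10 m³ remain.
Put 17 m³ in container 9; 3 m³ remain.
Put 18 m³ in container 10; 2 m³ remain.
Put 17 m³ in container 11; 3 m³ remain.
Put 1 m³ in container 1; 0 m³ remain.
Put 10 m³ in container 8; 0 m³ remain.
Put 8 m³ in container 12; 12 m³ remain.

12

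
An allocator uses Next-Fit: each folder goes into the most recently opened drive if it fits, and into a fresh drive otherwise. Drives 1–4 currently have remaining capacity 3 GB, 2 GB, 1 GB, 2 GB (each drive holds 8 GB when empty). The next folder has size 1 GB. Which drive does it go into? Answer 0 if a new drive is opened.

Next-Fit only looks at drive 4, which has 2 GB free.
1 GB fits there.

4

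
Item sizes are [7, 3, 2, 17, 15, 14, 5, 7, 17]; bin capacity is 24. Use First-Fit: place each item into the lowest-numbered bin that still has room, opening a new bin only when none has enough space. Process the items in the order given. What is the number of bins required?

5

7 → bin 1 (remaining 17)
3 → bin 1 (remaining 14)
2 → bin 1 (remaining 12)
17 → bin 2 (remaining 7)
15 → bin 3 (remaining 9)
14 → bin 4 (remaining 10)
5 → bin 1 (remaining 7)
7 → bin 1 (remaining 0)
17 → bin 5 (remaining 7)
Final bins: [7,3,2,5,7] [17] [15] [14] [17].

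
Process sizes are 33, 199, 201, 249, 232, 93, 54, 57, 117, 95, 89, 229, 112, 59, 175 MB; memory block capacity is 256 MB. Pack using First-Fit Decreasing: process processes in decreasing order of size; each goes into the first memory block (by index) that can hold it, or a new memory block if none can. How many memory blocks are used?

9

Sorted descending: 249, 232, 229, 201, 199, 175, 117, 112, 95, 93, 89, 59, 57, 54, 33.
249 MB → memory block 1 (remaining 7 MB)
232 MB → memory block 2 (remaining 24 MB)
229 MB → memory block 3 (remaining 27 MB)
201 MB → memory block 4 (remaining 55 MB)
199 MB → memory block 5 (remaining 57 MB)
175 MB → memory block 6 (remaining 81 MB)
117 MB → memory block 7 (remaining 139 MB)
112 MB → memory block 7 (remaining 27 MB)
95 MB → memory block 8 (remaining 161 MB)
93 MB → memory block 8 (remaining 68 MB)
89 MB → memory block 9 (remaining 167 MB)
59 MB → memory block 6 (remaining 22 MB)
57 MB → memory block 5 (remaining 0 MB)
54 MB → memory block 4 (remaining 1 MB)
33 MB → memory block 8 (remaining 35 MB)
Final memory blocks: [249] [232] [229] [201,54] [199,57] [175,59] [117,112] [95,93,33] [89].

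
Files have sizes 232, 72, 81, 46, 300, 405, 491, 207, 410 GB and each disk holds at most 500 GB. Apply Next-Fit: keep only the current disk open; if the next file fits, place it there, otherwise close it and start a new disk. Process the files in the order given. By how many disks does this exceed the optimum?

1

Next-Fit: [232,72,81,46] [300] [405] [491] [207] [410] → 6 disks.
Total size 2244 GB; any packing needs at least ⌈2244/500⌉ = 5 disks.
An optimal packing achieves that bound: [491] [410,81] [405,72] [300,46] [232,207] → 5 disks.
Excess: 6 − 5 = 1.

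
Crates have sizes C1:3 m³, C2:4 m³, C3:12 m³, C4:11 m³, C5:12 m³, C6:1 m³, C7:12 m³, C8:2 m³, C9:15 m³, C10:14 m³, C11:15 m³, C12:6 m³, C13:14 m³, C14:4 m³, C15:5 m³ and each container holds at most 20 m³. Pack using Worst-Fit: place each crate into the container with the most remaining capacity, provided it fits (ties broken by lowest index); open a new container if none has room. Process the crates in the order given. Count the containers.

container 1: place C1 (3 m³), 17 m³ left
container 1: place C2 (4 m³), 13 m³ left
container 1: place C3 (12 m³), 1 m³ left
container 2: place C4 (11 m³), 9 m³ left
container 3: place C5 (12 m³), 8 m³ left
container 2: place C6 (1 m³), 8 m³ left
container 4: place C7 (12 m³), 8 m³ left
container 2: place C8 (2 m³), 6 m³ left
container 5: place C9 (15 m³), 5 m³ left
container 6: place C10 (14 m³), 6 m³ left
container 7: place C11 (15 m³), 5 m³ left
container 3: place C12 (6 m³), 2 m³ left
container 8: place C13 (14 m³), 6 m³ left
container 4: place C14 (4 m³), 4 m³ left
container 2: place C15 (5 m³), 1 m³ left
Final containers: [3,4,12] [11,1,2,5] [12,6] [12,4] [15] [14] [15] [14].

8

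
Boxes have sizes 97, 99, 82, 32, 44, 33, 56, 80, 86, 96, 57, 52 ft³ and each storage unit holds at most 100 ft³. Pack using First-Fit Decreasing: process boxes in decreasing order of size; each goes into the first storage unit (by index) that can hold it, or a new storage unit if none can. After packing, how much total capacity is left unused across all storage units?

86

Sorted descending: 99, 97, 96, 86, 82, 80, 57, 56, 52, 44, 33, 32.
99 ft³ → storage unit 1 (remaining 1 ft³)
97 ft³ → storage unit 2 (remaining 3 ft³)
96 ft³ → storage unit 3 (remaining 4 ft³)
86 ft³ → storage unit 4 (remaining 14 ft³)
82 ft³ → storage unit 5 (remaining 18 ft³)
80 ft³ → storage unit 6 (remaining 20 ft³)
57 ft³ → storage unit 7 (remaining 43 ft³)
56 ft³ → storage unit 8 (remaining 44 ft³)
52 ft³ → storage unit 9 (remaining 48 ft³)
44 ft³ → storage unit 8 (remaining 0 ft³)
33 ft³ → storage unit 7 (remaining 10 ft³)
32 ft³ → storage unit 9 (remaining 16 ft³)
9 storage units × 100 ft³ = 900 ft³; used 814 ft³; unused 86 ft³.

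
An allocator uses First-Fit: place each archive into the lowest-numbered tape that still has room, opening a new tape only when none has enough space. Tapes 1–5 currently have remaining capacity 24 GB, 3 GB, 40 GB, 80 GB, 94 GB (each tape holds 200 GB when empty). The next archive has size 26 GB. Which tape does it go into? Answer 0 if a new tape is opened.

3

Tapes with room: tape 3 (40 GB), tape 4 (80 GB), tape 5 (94 GB).
The first with room is tape 3.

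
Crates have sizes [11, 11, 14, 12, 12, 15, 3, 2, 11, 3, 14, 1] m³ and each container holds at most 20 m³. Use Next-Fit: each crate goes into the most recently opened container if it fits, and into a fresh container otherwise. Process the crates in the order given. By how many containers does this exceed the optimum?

0

Next-Fit: [11] [11] [14] [12] [12] [15,3,2] [11,3] [14,1] → 8 containers.
8 crates exceed 10 m³ (half the capacity), and no two of those can share a container, so at least 8 containers are needed.
So 8 is already optimal.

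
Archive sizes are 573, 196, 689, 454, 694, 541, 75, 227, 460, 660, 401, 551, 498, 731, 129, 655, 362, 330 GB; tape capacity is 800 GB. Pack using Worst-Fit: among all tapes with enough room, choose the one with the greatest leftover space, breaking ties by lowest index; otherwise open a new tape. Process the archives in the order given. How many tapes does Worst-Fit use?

Put 573 GB in tape 1; 227 GB remain.
Put 196 GB in tape 1; 31 GB remain.
Put 689 GB in tape 2; 111 GB remain.
Put 454 GB in tape 3; 346 GB remain.
Put 694 GB in tape 4; 106 GB remain.
Put 541 GB in tape 5; 259 GB remain.
Put 75 GB in tape 3; 271 GB remain.
Put 227 GB in tape 3; 44 GB remain.
Put 460 GB in tape 6; 340 GB remain.
Put 660 GB in tape 7; 140 GB remain.
Put 401 GB in tape 8; 399 GB remain.
Put 551 GB in tape 9; 249 GB remain.
Put 498 GB in tape 10; 302 GB remain.
Put 731 GB in tape 11; 69 GB remain.
Put 129 GB in tape 8; 270 GB remain.
Put 655 GB in tape 12; 145 GB remain.
Put 362 GB in tape 13; 438 GB remain.
Put 330 GB in tape 13; 108 GB remain.

13 tapes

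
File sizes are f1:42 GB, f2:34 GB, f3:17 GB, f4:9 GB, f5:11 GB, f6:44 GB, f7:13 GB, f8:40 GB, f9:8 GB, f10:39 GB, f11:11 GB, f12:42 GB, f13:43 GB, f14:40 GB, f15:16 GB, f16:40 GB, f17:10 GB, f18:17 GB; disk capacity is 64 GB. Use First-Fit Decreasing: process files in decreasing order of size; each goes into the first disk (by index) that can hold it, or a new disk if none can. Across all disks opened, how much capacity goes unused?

Sorted descending: 44, 43, 42, 42, 40, 40, 40, 39, 34, 17, 17, 16, 13, 11, 11, 10, 9, 8.
44 GB → disk 1 (remaining 20 GB)
43 GB → disk 2 (remaining 21 GB)
42 GB → disk 3 (remaining 22 GB)
42 GB → disk 4 (remaining 22 GB)
40 GB → disk 5 (remaining 24 GB)
40 GB → disk 6 (remaining 24 GB)
40 GB → disk 7 (remaining 24 GB)
39 GB → disk 8 (remaining 25 GB)
34 GB → disk 9 (remaining 30 GB)
17 GB → disk 1 (remaining 3 GB)
17 GB → disk 2 (remaining 4 GB)
16 GB → disk 3 (remaining 6 GB)
13 GB → disk 4 (remaining 9 GB)
11 GB → disk 5 (remaining 13 GB)
11 GB → disk 5 (remaining 2 GB)
10 GB → disk 6 (remaining 14 GB)
9 GB → disk 4 (remaining 0 GB)
8 GB → disk 6 (remaining 6 GB)
9 disks × 64 GB = 576 GB; used 476 GB; unused 100 GB.

100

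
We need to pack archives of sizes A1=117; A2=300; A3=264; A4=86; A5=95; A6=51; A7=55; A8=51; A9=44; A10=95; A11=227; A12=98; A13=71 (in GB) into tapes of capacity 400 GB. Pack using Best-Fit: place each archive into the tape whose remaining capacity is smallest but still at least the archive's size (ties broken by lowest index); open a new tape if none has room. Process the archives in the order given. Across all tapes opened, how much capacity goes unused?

46

tape 1: place A1 (117 GB), 283 GB left
tape 2: place A2 (300 GB), 100 GB left
tape 1: place A3 (264 GB), 19 GB left
tape 2: place A4 (86 GB), 14 GB left
tape 3: place A5 (95 GB), 305 GB left
tape 3: place A6 (51 GB), 254 GB left
tape 3: place A7 (55 GB), 199 GB left
tape 3: place A8 (51 GB), 148 GB left
tape 3: place A9 (44 GB), 104 GB left
tape 3: place A10 (95 GB), 9 GB left
tape 4: place A11 (227 GB), 173 GB left
tape 4: place A12 (98 GB), 75 GB left
tape 4: place A13 (71 GB), 4 GB left
4 tapes × 400 GB = 1600 GB; used 1554 GB; unused 46 GB.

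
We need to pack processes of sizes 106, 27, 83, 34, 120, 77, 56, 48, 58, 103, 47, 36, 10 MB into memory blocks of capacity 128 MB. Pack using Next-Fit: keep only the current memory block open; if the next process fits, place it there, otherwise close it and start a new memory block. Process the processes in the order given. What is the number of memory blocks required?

9

memory block 1: place 106 MB, 22 MB left
memory block 2: place 27 MB, 101 MB left
memory block 2: place 83 MB, 18 MB left
memory block 3: place 34 MB, 94 MB left
memory block 4: place 120 MB, 8 MB left
memory block 5: place 77 MB, 51 MB left
memory block 6: place 56 MB, 72 MB left
memory block 6: place 48 MB, 24 MB left
memory block 7: place 58 MB, 70 MB left
memory block 8: place 103 MB, 25 MB left
memory block 9: place 47 MB, 81 MB left
memory block 9: place 36 MB, 45 MB left
memory block 9: place 10 MB, 35 MB left
Final memory blocks: [106] [27,83] [34] [120] [77] [56,48] [58] [103] [47,36,10].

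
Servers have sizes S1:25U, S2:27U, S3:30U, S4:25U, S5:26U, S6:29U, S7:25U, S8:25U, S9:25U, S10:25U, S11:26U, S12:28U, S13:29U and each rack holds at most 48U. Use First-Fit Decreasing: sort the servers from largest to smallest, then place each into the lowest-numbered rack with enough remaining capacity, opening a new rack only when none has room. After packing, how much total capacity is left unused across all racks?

279

Sorted descending: 30, 29, 29, 28, 27, 26, 26, 25, 25, 25, 25, 25, 25.
rack 1: place 30U, 18U left
rack 2: place 29U, 19U left
rack 3: place 29U, 19U left
rack 4: place 28U, 20U left
rack 5: place 27U, 21U left
rack 6: place 26U, 22U left
rack 7: place 26U, 22U left
rack 8: place 25U, 23U left
rack 9: place 25U, 23U left
rack 10: place 25U, 23U left
rack 11: place 25U, 23U left
rack 12: place 25U, 23U left
rack 13: place 25U, 23U left
13 racks × 48U = 624U; used 345U; unused 279U.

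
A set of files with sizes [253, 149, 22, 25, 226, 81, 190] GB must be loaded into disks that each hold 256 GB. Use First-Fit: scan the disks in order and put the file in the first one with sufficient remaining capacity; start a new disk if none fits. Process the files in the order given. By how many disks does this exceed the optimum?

1

First-Fit: [253] [149,22,25] [226] [81] [190] → 5 disks.
Total size 946 GB; any packing needs at least ⌈946/256⌉ = 4 disks.
An optimal packing achieves that bound: [253] [226,25] [190,22] [149,81] → 4 disks.
Excess: 5 − 4 = 1.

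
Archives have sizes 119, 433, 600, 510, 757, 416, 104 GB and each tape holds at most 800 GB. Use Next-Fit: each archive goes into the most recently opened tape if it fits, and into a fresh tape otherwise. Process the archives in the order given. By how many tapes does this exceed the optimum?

0

Next-Fit: [119,433] [600] [510] [757] [416,104] → 5 tapes.
5 archives exceed 400 GB (half the capacity), and no two of those can share a tape, so at least 5 tapes are needed.
So 5 is already optimal.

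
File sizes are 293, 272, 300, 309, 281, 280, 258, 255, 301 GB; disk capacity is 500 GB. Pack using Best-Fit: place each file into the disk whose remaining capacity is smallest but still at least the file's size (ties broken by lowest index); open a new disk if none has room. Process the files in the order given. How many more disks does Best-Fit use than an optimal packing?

Best-Fit: [293] [272] [300] [309] [281] [280] [258] [255] [301] → 9 disks.
9 files exceed 250 GB (half the capacity), and no two of those can share a disk, so at least 9 disks are needed.
So 9 is already optimal.

0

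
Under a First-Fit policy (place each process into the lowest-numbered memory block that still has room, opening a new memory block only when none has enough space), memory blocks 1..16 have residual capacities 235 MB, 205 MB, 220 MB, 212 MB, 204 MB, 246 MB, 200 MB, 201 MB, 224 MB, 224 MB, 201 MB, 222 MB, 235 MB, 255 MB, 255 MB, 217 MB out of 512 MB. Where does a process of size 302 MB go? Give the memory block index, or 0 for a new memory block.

0

No memory block has ≥ 302 MB free, so a new memory block is opened.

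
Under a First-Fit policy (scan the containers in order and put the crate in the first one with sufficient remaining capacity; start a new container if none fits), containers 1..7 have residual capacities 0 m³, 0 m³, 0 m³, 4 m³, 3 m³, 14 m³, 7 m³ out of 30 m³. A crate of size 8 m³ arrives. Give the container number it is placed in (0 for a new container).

Containers with room: container 6 (14 m³).
The first with room is container 6.

6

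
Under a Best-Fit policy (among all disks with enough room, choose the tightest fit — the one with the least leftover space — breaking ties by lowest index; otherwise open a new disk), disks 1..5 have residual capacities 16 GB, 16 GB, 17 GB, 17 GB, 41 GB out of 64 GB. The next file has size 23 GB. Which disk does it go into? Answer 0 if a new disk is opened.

5

Disks with room: disk 5 (41 GB).
Tightest fit is disk 5 with 41 GB free.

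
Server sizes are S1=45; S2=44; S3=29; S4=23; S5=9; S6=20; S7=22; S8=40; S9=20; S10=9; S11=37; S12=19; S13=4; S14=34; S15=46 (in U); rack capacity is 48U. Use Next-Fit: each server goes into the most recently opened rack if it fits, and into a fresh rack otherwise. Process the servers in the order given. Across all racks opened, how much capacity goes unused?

S1 (45U) → rack 1 (remaining 3U)
S2 (44U) → rack 2 (remaining 4U)
S3 (29U) → rack 3 (remaining 19U)
S4 (23U) → rack 4 (remaining 25U)
S5 (9U) → rack 4 (remaining 16U)
S6 (20U) → rack 5 (remaining 28U)
S7 (22U) → rack 5 (remaining 6U)
S8 (40U) → rack 6 (remaining 8U)
S9 (20U) → rack 7 (remaining 28U)
S10 (9U) → rack 7 (remaining 19U)
S11 (37U) → rack 8 (remaining 11U)
S12 (19U) → rack 9 (remaining 29U)
S13 (4U) → rack 9 (remaining 25U)
S14 (34U) → rack 10 (remaining 14U)
S15 (46U) → rack 11 (remaining 2U)
11 racks × 48U = 528U; used 401U; unused 127U.

127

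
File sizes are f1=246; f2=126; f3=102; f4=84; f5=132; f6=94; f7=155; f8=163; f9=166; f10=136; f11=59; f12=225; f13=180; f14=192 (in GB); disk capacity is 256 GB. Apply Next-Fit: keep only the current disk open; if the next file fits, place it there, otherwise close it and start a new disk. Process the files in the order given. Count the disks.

disk 1: place f1 (246 GB), 10 GB left
disk 2: place f2 (126 GB), 130 GB left
disk 2: place f3 (102 GB), 28 GB left
disk 3: place f4 (84 GB), 172 GB left
disk 3: place f5 (132 GB), 40 GB left
disk 4: place f6 (94 GB), 162 GB left
disk 4: place f7 (155 GB), 7 GB left
disk 5: place f8 (163 GB), 93 GB left
disk 6: place f9 (166 GB), 90 GB left
disk 7: place f10 (136 GB), 120 GB left
disk 7: place f11 (59 GB), 61 GB left
disk 8: place f12 (225 GB), 31 GB left
disk 9: place f13 (180 GB), 76 GB left
disk 10: place f14 (192 GB), 64 GB left
Final disks: [246] [126,102] [84,132] [94,155] [163] [166] [136,59] [225] [180] [192].

10 disks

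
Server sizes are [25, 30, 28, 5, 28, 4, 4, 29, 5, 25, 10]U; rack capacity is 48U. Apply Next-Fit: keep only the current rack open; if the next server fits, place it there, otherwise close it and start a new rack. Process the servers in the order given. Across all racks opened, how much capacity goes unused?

95

rack 1: place 25U, 23U left
rack 2: place 30U, 18U left
rack 3: place 28U, 20U left
rack 3: place 5U, 15U left
rack 4: place 28U, 20U left
rack 4: place 4U, 16U left
rack 4: place 4U, 12U left
rack 5: place 29U, 19U left
rack 5: place 5U, 14U left
rack 6: place 25U, 23U left
rack 6: place 10U, 13U left
6 racks × 48U = 288U; used 193U; unused 95U.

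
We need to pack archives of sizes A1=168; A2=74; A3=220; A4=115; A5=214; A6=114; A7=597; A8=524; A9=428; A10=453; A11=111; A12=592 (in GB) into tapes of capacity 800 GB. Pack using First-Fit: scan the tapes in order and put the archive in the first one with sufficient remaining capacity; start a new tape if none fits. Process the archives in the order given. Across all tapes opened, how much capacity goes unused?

1190

Put A1 (168 GB) in tape 1; 632 GB remain.
Put A2 (74 GB) in tape 1; 558 GB remain.
Put A3 (220 GB) in tape 1; 338 GB remain.
Put A4 (115 GB) in tape 1; 223 GB remain.
Put A5 (214 GB) in tape 1; 9 GB remain.
Put A6 (114 GB) in tape 2; 686 GB remain.
Put A7 (597 GB) in tape 2; 89 GB remain.
Put A8 (524 GB) in tape 3; 276 GB remain.
Put A9 (428 GB) in tape 4; 372 GB remain.
Put A10 (453 GB) in tape 5; 347 GB remain.
Put A11 (111 GB) in tape 3; 165 GB remain.
Put A12 (592 GB) in tape 6; 208 GB remain.
6 tapes × 800 GB = 4800 GB; used 3610 GB; unused 1190 GB.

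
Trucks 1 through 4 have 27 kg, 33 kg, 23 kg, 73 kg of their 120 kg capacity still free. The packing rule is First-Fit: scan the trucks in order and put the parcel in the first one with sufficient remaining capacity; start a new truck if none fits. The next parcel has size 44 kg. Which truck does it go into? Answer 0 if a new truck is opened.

Trucks with room: truck 4 (73 kg).
The first with room is truck 4.

4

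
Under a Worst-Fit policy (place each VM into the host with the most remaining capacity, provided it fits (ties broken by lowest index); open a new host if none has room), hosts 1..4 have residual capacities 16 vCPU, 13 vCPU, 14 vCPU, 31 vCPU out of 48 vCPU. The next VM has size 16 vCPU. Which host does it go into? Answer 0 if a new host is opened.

4

Hosts with room: host 1 (16 vCPU), host 4 (31 vCPU).
Most room is host 4 with 31 vCPU free.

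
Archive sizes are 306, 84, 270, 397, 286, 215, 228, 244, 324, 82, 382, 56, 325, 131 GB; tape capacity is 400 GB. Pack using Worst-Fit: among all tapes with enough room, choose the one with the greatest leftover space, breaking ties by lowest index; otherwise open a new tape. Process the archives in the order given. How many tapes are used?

306 GB → tape 1 (remaining 94 GB)
84 GB → tape 1 (remaining 10 GB)
270 GB → tape 2 (remaining 130 GB)
397 GB → tape 3 (remaining 3 GB)
286 GB → tape 4 (remaining 114 GB)
215 GB → tape 5 (remaining 185 GB)
228 GB → tape 6 (remaining 172 GB)
244 GB → tape 7 (remaining 156 GB)
324 GB → tape 8 (remaining 76 GB)
82 GB → tape 5 (remaining 103 GB)
382 GB → tape 9 (remaining 18 GB)
56 GB → tape 6 (remaining 116 GB)
325 GB → tape 10 (remaining 75 GB)
131 GB → tape 7 (remaining 25 GB)

10 tapes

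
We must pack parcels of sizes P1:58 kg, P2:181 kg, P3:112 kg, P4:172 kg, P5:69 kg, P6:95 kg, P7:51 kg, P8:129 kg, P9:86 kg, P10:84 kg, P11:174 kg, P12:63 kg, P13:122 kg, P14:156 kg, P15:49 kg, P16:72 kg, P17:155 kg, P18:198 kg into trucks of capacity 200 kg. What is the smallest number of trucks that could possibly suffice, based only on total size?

Total size = 58 + 181 + 112 + 172 + 69 + 95 + 51 + 129 + 86 + 84 + 174 + 63 + 122 + 156 + 49 + 72 + 155 + 198 = 2026 kg.
⌈2026 / 200⌉ = 11.

11 trucks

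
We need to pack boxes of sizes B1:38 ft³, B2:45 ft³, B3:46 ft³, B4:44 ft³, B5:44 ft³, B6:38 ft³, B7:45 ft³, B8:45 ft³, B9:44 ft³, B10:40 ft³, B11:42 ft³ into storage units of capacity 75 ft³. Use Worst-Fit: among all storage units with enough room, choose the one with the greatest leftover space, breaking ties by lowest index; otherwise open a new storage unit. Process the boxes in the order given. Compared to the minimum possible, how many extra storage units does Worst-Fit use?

Worst-Fit: [38] [45] [46] [44] [44] [38] [45] [45] [44] [40] [42] → 11 storage units.
11 boxes exceed 37.5 ft³ (half the capacity), and no two of those can share a storage unit, so at least 11 storage units are needed.
So 11 is already optimal.

0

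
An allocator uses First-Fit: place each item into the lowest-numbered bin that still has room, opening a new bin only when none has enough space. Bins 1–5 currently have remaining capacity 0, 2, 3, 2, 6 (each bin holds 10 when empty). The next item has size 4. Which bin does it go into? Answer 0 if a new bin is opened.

5

Bins with room: bin 5 (6).
The first with room is bin 5.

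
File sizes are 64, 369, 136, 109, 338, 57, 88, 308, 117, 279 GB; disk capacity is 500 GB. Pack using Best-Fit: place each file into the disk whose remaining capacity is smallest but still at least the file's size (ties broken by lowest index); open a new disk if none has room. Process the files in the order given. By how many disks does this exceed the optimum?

Best-Fit: [64,369,57] [136,109] [338,88] [308,117] [279] → 5 disks.
Total size 1865 GB; any packing needs at least ⌈1865/500⌉ = 4 disks.
An optimal packing achieves that bound: [369,117] [338,136] [308,109,64] [279,88,57] → 4 disks.
Excess: 5 − 4 = 1.

1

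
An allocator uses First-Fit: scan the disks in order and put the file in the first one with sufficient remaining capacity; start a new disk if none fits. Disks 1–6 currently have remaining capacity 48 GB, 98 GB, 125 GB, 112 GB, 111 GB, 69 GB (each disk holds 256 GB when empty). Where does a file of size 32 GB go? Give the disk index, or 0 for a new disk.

Disks with room: disk 1 (48 GB), disk 2 (98 GB), disk 3 (125 GB), disk 4 (112 GB), disk 5 (111 GB), disk 6 (69 GB).
The first with room is disk 1.

1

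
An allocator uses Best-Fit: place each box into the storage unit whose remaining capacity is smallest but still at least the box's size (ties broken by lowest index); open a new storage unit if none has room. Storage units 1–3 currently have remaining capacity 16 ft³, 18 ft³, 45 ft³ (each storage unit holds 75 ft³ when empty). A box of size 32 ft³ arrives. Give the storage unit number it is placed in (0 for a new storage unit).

Storage units with room: storage unit 3 (45 ft³).
Tightest fit is storage unit 3 with 45 ft³ free.

3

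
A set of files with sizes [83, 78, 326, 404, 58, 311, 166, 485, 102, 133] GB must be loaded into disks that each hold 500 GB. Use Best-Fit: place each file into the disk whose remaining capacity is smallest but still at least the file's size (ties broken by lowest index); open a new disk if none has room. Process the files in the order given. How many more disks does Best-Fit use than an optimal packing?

Best-Fit: [83,78,326] [404,58] [311,166] [485] [102,133] → 5 disks.
Total size 2146 GB; any packing needs at least ⌈2146/500⌉ = 5 disks.
So 5 is already optimal.

0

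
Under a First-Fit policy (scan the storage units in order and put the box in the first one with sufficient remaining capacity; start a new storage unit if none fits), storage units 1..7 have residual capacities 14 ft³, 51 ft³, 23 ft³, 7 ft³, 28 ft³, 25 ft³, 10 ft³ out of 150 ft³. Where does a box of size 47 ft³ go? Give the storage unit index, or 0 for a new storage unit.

Storage units with room: storage unit 2 (51 ft³).
The first with room is storage unit 2.

2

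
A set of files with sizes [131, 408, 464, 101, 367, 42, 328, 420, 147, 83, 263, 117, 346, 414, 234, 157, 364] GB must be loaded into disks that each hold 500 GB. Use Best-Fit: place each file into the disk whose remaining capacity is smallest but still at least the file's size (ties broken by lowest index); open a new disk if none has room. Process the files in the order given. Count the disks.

131 GB → disk 1 (remaining 369 GB)
408 GB → disk 2 (remaining 92 GB)
464 GB → disk 3 (remaining 36 GB)
101 GB → disk 1 (remaining 268 GB)
367 GB → disk 4 (remaining 133 GB)
42 GB → disk 2 (remaining 50 GB)
328 GB → disk 5 (remaining 172 GB)
420 GB → disk 6 (remaining 80 GB)
147 GB → disk 5 (remaining 25 GB)
83 GB → disk 4 (remaining 50 GB)
263 GB → disk 1 (remaining 5 GB)
117 GB → disk 7 (remaining 383 GB)
346 GB → disk 7 (remaining 37 GB)
414 GB → disk 8 (remaining 86 GB)
234 GB → disk 9 (remaining 266 GB)
157 GB → disk 9 (remaining 109 GB)
364 GB → disk 10 (remaining 136 GB)

10 disks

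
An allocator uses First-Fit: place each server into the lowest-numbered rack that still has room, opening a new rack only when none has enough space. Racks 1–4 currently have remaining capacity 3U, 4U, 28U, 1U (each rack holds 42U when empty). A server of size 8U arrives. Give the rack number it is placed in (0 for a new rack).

3

Racks with room: rack 3 (28U).
The first with room is rack 3.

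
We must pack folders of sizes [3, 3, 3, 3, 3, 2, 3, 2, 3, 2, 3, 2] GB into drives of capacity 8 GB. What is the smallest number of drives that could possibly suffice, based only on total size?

Total size = 3 + 3 + 3 + 3 + 3 + 2 + 3 + 2 + 3 + 2 + 3 + 2 = 32 GB.
⌈32 / 8⌉ = 4.

4 drives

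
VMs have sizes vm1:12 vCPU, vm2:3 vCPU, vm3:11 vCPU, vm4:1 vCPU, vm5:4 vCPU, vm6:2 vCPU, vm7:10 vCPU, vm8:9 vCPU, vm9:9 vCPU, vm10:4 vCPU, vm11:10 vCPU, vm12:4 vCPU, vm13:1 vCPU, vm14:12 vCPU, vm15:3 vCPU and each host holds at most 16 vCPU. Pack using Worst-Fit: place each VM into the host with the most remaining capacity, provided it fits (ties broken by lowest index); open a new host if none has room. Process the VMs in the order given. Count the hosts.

vm1 (12 vCPU) → host 1 (remaining 4 vCPU)
vm2 (3 vCPU) → host 1 (remaining 1 vCPU)
vm3 (11 vCPU) → host 2 (remaining 5 vCPU)
vm4 (1 vCPU) → host 2 (remaining 4 vCPU)
vm5 (4 vCPU) → host 2 (remaining 0 vCPU)
vm6 (2 vCPU) → host 3 (remaining 14 vCPU)
vm7 (10 vCPU) → host 3 (remaining 4 vCPU)
vm8 (9 vCPU) → host 4 (remaining 7 vCPU)
vm9 (9 vCPU) → host 5 (remaining 7 vCPU)
vm10 (4 vCPU) → host 4 (remaining 3 vCPU)
vm11 (10 vCPU) → host 6 (remaining 6 vCPU)
vm12 (4 vCPU) → host 5 (remaining 3 vCPU)
vm13 (1 vCPU) → host 6 (remaining 5 vCPU)
vm14 (12 vCPU) → host 7 (remaining 4 vCPU)
vm15 (3 vCPU) → host 6 (remaining 2 vCPU)
Final hosts: [12,3] [11,1,4] [2,10] [9,4] [9,4] [10,1,3] [12].

7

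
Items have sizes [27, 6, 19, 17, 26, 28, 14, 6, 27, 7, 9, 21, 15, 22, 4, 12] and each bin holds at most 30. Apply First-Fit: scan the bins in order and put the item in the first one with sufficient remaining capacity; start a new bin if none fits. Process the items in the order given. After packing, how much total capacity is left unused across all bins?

40

27 → bin 1 (remaining 3)
6 → bin 2 (remaining 24)
19 → bin 2 (remaining 5)
17 → bin 3 (remaining 13)
26 → bin 4 (remaining 4)
28 → bin 5 (remaining 2)
14 → bin 6 (remaining 16)
6 → bin 3 (remaining 7)
27 → bin 7 (remaining 3)
7 → bin 3 (remaining 0)
9 → bin 6 (remaining 7)
21 → bin 8 (remaining 9)
15 → bin 9 (remaining 15)
22 → bin 10 (remaining 8)
4 → bin 2 (remaining 1)
12 → bin 9 (remaining 3)
10 bins × 30 = 300; used 260; unused 40.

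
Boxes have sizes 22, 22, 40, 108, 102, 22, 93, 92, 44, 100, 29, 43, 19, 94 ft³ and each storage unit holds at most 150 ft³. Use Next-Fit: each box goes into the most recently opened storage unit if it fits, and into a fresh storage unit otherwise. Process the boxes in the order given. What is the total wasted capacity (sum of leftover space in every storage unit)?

Put 22 ft³ in storage unit 1; 128 ft³ remain.
Put 22 ft³ in storage unit 1; 106 ft³ remain.
Put 40 ft³ in storage unit 1; 66 ft³ remain.
Put 108 ft³ in storage unit 2; 42 ft³ remain.
Put 102 ft³ in storage unit 3; 48 ft³ remain.
Put 22 ft³ in storage unit 3; 26 ft³ remain.
Put 93 ft³ in storage unit 4; 57 ft³ remain.
Put 92 ft³ in storage unit 5; 58 ft³ remain.
Put 44 ft³ in storage unit 5; 14 ft³ remain.
Put 100 ft³ in storage unit 6; 50 ft³ remain.
Put 29 ft³ in storage unit 6; 21 ft³ remain.
Put 43 ft³ in storage unit 7; 107 ft³ remain.
Put 19 ft³ in storage unit 7; 88 ft³ remain.
Put 94 ft³ in storage unit 8; 56 ft³ remain.
8 storage units × 150 ft³ = 1200 ft³; used 830 ft³; unused 370 ft³.

370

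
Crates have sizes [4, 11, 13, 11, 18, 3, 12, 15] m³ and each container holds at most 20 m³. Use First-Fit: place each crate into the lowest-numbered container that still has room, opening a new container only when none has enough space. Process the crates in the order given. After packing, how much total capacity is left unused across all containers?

Put 4 m³ in container 1; 16 m³ remain.
Put 11 m³ in container 1; 5 m³ remain.
Put 13 m³ in container 2; 7 m³ remain.
Put 11 m³ in container 3; 9 m³ remain.
Put 18 m³ in container 4; 2 m³ remain.
Put 3 m³ in container 1; 2 m³ remain.
Put 12 m³ in container 5; 8 m³ remain.
Put 15 m³ in container 6; 5 m³ remain.
6 containers × 20 m³ = 120 m³; used 87 m³; unused 33 m³.

33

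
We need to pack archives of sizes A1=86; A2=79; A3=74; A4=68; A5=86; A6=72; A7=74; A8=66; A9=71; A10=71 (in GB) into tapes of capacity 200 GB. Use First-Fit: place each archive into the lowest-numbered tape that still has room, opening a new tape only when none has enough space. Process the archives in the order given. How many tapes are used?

5

Put A1 (86 GB) in tape 1; 114 GB remain.
Put A2 (79 GB) in tape 1; 35 GB remain.
Put A3 (74 GB) in tape 2; 126 GB remain.
Put A4 (68 GB) in tape 2; 58 GB remain.
Put A5 (86 GB) in tape 3; 114 GB remain.
Put A6 (72 GB) in tape 3; 42 GB remain.
Put A7 (74 GB) in tape 4; 126 GB remain.
Put A8 (66 GB) in tape 4; 60 GB remain.
Put A9 (71 GB) in tape 5; 129 GB remain.
Put A10 (71 GB) in tape 5; 58 GB remain.
Final tapes: [86,79] [74,68] [86,72] [74,66] [71,71].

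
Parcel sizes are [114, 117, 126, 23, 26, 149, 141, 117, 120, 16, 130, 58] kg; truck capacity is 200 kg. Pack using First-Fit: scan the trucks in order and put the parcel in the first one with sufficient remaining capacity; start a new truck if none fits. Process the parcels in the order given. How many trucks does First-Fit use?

8

114 kg → truck 1 (remaining 86 kg)
117 kg → truck 2 (remaining 83 kg)
126 kg → truck 3 (remaining 74 kg)
23 kg → truck 1 (remaining 63 kg)
26 kg → truck 1 (remaining 37 kg)
149 kg → truck 4 (remaining 51 kg)
141 kg → truck 5 (remaining 59 kg)
117 kg → truck 6 (remaining 83 kg)
120 kg → truck 7 (remaining 80 kg)
16 kg → truck 1 (remaining 21 kg)
130 kg → truck 8 (remaining 70 kg)
58 kg → truck 2 (remaining 25 kg)
Final trucks: [114,23,26,16] [117,58] [126] [149] [141] [117] [120] [130].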